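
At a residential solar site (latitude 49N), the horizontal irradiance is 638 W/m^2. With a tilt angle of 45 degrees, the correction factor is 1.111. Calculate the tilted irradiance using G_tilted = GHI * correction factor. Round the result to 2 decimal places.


Identify the given values:
  GHI = 638 W/m^2, tilt correction factor = 1.111
Apply the formula G_tilted = GHI * factor:
  G_tilted = 638 * 1.111
  G_tilted = 708.82 W/m^2

708.82


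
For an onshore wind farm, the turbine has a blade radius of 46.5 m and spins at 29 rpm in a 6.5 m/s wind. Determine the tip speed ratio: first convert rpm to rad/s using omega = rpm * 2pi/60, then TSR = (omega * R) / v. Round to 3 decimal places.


Convert rotational speed to rad/s:
  omega = 29 * 2 * pi / 60 = 3.0369 rad/s
Compute tip speed:
  v_tip = omega * R = 3.0369 * 46.5 = 141.215 m/s
Tip speed ratio:
  TSR = v_tip / v_wind = 141.215 / 6.5 = 21.725

21.725


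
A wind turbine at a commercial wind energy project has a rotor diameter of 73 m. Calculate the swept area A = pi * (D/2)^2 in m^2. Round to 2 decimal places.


Compute the rotor radius:
  r = D / 2 = 73 / 2 = 36.5 m
Calculate swept area:
  A = pi * r^2 = pi * 36.5^2
  A = 4185.39 m^2

4185.39


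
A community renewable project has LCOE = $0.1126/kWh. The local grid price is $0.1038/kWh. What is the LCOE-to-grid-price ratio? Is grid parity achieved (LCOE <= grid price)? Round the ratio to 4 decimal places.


Compare LCOE to grid price:
  LCOE = $0.1126/kWh, Grid price = $0.1038/kWh
  Ratio = LCOE / grid_price = 0.1126 / 0.1038 = 1.0848
  Grid parity achieved (ratio <= 1)? no

1.0848


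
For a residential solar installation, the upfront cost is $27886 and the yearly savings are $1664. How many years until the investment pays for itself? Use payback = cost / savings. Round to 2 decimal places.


Simple payback period = initial cost / annual savings
Payback = 27886 / 1664
Payback = 16.76 years

16.76


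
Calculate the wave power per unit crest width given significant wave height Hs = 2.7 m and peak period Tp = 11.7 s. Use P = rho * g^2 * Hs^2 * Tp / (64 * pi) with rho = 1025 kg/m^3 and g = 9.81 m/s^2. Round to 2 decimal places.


Apply wave power formula:
  g^2 = 9.81^2 = 96.2361
  Hs^2 = 2.7^2 = 7.29
  Numerator = rho * g^2 * Hs^2 * Tp = 1025 * 96.2361 * 7.29 * 11.7 = 8413472.32
  Denominator = 64 * pi = 201.0619
  P = 8413472.32 / 201.0619 = 41845.18 W/m

41845.18


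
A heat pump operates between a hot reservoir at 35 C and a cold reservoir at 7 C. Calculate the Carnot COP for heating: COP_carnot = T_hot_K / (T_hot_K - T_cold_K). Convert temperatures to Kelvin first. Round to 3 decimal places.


Convert to Kelvin:
  T_hot = 35 + 273.15 = 308.15 K
  T_cold = 7 + 273.15 = 280.15 K
Apply Carnot COP formula:
  COP = T_hot_K / (T_hot_K - T_cold_K) = 308.15 / 28.0
  COP = 11.005

11.005


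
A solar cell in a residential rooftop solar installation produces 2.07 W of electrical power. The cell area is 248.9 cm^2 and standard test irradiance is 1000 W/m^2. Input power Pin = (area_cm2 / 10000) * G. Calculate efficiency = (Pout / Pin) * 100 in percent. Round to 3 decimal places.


First compute the input power:
  Pin = area_cm2 / 10000 * G = 248.9 / 10000 * 1000 = 24.89 W
Then compute efficiency:
  Efficiency = (Pout / Pin) * 100 = (2.07 / 24.89) * 100
  Efficiency = 8.317%

8.317


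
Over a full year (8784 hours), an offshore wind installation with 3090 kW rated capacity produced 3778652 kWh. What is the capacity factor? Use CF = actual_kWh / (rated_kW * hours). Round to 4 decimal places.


Capacity factor = actual output / maximum possible output
Maximum possible = rated * hours = 3090 * 8784 = 27142560 kWh
CF = 3778652 / 27142560
CF = 0.1392

0.1392


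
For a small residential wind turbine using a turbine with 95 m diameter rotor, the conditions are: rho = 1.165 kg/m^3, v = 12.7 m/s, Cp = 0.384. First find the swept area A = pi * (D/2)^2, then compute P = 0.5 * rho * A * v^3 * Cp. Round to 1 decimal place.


Step 1 -- Compute swept area:
  A = pi * (D/2)^2 = pi * (95/2)^2 = 7088.22 m^2
Step 2 -- Apply wind power equation:
  P = 0.5 * rho * A * v^3 * Cp
  v^3 = 12.7^3 = 2048.383
  P = 0.5 * 1.165 * 7088.22 * 2048.383 * 0.384
  P = 3247696.3 W

3247696.3


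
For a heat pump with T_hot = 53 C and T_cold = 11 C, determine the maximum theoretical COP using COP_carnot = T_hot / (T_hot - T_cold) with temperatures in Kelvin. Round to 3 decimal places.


Convert to Kelvin:
  T_hot = 53 + 273.15 = 326.15 K
  T_cold = 11 + 273.15 = 284.15 K
Apply Carnot COP formula:
  COP = T_hot_K / (T_hot_K - T_cold_K) = 326.15 / 42.0
  COP = 7.765

7.765


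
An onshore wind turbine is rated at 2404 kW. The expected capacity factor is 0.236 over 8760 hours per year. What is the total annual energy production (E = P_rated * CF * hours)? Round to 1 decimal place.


Annual energy = rated_kW * capacity_factor * hours_per_year
Given: P_rated = 2404 kW, CF = 0.236, hours = 8760
E = 2404 * 0.236 * 8760
E = 4969933.4 kWh

4969933.4


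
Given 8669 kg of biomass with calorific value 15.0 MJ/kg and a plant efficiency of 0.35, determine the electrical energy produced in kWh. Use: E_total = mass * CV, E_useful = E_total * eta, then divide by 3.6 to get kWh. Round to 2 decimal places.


Total energy = mass * CV = 8669 * 15.0 = 130035.0 MJ
Useful energy = total * eta = 130035.0 * 0.35 = 45512.25 MJ
Convert to kWh: 45512.25 / 3.6
Useful energy = 12642.29 kWh

12642.29


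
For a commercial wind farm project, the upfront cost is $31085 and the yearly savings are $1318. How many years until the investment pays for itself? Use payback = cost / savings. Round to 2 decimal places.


Simple payback period = initial cost / annual savings
Payback = 31085 / 1318
Payback = 23.58 years

23.58


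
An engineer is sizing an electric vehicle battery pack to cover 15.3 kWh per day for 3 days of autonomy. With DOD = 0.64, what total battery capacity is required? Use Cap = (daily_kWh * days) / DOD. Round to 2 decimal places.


Total energy needed = daily * days = 15.3 * 3 = 45.9 kWh
Account for depth of discharge:
  Cap = total_energy / DOD = 45.9 / 0.64
  Cap = 71.72 kWh

71.72


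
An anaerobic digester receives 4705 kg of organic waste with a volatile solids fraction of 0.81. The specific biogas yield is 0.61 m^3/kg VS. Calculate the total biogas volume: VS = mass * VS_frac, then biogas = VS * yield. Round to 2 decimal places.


Compute volatile solids:
  VS = mass * VS_fraction = 4705 * 0.81 = 3811.05 kg
Calculate biogas volume:
  Biogas = VS * specific_yield = 3811.05 * 0.61
  Biogas = 2324.74 m^3

2324.74


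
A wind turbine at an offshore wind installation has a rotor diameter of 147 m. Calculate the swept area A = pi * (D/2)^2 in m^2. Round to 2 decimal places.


Compute the rotor radius:
  r = D / 2 = 147 / 2 = 73.5 m
Calculate swept area:
  A = pi * r^2 = pi * 73.5^2
  A = 16971.67 m^2

16971.67


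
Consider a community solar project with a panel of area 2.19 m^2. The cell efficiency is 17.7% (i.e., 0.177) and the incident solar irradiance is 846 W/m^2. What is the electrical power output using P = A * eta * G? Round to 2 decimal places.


Use the solar power formula P = A * eta * G.
Given: A = 2.19 m^2, eta = 0.177, G = 846 W/m^2
P = 2.19 * 0.177 * 846
P = 327.93 W

327.93


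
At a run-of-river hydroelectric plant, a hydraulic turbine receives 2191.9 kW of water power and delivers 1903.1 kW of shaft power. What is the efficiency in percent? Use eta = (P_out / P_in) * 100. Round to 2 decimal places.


Turbine efficiency = (output power / input power) * 100
eta = (1903.1 / 2191.9) * 100
eta = 86.82%

86.82


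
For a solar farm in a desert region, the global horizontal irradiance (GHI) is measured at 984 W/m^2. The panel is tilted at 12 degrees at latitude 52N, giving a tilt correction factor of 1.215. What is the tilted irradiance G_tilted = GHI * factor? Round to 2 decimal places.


Identify the given values:
  GHI = 984 W/m^2, tilt correction factor = 1.215
Apply the formula G_tilted = GHI * factor:
  G_tilted = 984 * 1.215
  G_tilted = 1195.56 W/m^2

1195.56


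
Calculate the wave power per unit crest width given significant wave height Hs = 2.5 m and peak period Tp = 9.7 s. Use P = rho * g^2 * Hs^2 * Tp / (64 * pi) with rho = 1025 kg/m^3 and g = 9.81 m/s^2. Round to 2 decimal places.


Apply wave power formula:
  g^2 = 9.81^2 = 96.2361
  Hs^2 = 2.5^2 = 6.25
  Numerator = rho * g^2 * Hs^2 * Tp = 1025 * 96.2361 * 6.25 * 9.7 = 5980171.4
  Denominator = 64 * pi = 201.0619
  P = 5980171.4 / 201.0619 = 29742.93 W/m

29742.93


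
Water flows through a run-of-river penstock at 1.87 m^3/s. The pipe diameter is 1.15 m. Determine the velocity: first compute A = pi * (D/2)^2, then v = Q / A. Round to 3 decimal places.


Compute pipe cross-sectional area:
  A = pi * (D/2)^2 = pi * (1.15/2)^2 = 1.0387 m^2
Calculate velocity:
  v = Q / A = 1.87 / 1.0387
  v = 1.800 m/s

1.800


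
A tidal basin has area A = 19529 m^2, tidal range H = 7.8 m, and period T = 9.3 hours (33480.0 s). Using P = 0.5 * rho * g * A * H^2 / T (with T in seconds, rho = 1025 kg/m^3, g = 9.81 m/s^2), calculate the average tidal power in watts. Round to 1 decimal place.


Convert period to seconds: T = 9.3 * 3600 = 33480.0 s
H^2 = 7.8^2 = 60.84
P = 0.5 * rho * g * A * H^2 / T
P = 0.5 * 1025 * 9.81 * 19529 * 60.84 / 33480.0
P = 178421.3 W

178421.3


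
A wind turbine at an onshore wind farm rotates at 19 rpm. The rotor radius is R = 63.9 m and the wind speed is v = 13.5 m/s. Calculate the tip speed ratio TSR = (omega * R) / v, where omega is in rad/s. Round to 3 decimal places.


Convert rotational speed to rad/s:
  omega = 19 * 2 * pi / 60 = 1.9897 rad/s
Compute tip speed:
  v_tip = omega * R = 1.9897 * 63.9 = 127.14 m/s
Tip speed ratio:
  TSR = v_tip / v_wind = 127.14 / 13.5 = 9.418

9.418


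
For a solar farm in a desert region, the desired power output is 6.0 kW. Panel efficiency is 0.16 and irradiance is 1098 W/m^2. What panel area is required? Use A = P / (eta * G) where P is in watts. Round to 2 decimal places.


Convert target power to watts: P = 6.0 * 1000 = 6000.0 W
Compute denominator: eta * G = 0.16 * 1098 = 175.68
Required area A = P / (eta * G) = 6000.0 / 175.68
A = 34.15 m^2

34.15


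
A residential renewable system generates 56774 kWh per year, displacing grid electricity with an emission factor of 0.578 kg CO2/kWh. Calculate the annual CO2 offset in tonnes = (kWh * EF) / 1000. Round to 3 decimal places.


CO2 offset in kg = generation * emission_factor
CO2 offset = 56774 * 0.578 = 32815.37 kg
Convert to tonnes:
  CO2 offset = 32815.37 / 1000 = 32.815 tonnes

32.815


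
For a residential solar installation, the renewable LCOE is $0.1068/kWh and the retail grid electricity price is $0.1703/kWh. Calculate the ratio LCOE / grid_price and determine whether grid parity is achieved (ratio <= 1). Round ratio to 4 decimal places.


Compare LCOE to grid price:
  LCOE = $0.1068/kWh, Grid price = $0.1703/kWh
  Ratio = LCOE / grid_price = 0.1068 / 0.1703 = 0.6271
  Grid parity achieved (ratio <= 1)? yes

0.6271


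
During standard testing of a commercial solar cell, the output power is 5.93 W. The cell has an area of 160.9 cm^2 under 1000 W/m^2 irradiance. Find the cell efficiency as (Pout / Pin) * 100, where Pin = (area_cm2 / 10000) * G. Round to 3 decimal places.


First compute the input power:
  Pin = area_cm2 / 10000 * G = 160.9 / 10000 * 1000 = 16.09 W
Then compute efficiency:
  Efficiency = (Pout / Pin) * 100 = (5.93 / 16.09) * 100
  Efficiency = 36.855%

36.855


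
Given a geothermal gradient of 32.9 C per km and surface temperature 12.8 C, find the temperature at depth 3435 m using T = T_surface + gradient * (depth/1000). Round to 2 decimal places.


Convert depth to km: 3435 / 1000 = 3.435 km
Temperature increase = gradient * depth_km = 32.9 * 3.435 = 113.01 C
Temperature at depth = T_surface + delta_T = 12.8 + 113.01
T = 125.81 C

125.81


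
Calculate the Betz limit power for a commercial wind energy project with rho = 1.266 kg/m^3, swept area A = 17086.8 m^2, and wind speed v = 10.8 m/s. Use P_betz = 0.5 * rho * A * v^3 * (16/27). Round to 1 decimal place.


The Betz coefficient Cp_max = 16/27 = 0.5926
v^3 = 10.8^3 = 1259.712
P_betz = 0.5 * rho * A * v^3 * Cp_max
P_betz = 0.5 * 1.266 * 17086.8 * 1259.712 * 0.5926
P_betz = 8074059.2 W

8074059.2


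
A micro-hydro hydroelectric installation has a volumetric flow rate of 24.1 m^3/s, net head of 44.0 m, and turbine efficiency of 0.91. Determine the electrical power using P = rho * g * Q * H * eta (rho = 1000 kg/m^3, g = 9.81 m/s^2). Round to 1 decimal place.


Apply the hydropower formula P = rho * g * Q * H * eta
rho * g = 1000 * 9.81 = 9810.0
P = 9810.0 * 24.1 * 44.0 * 0.91
P = 9466296.8 W

9466296.8


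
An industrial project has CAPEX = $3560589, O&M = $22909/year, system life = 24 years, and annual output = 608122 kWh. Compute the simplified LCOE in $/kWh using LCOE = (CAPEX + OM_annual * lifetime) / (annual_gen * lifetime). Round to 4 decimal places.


Total cost = CAPEX + OM * lifetime = 3560589 + 22909 * 24 = 3560589 + 549816 = 4110405
Total generation = annual * lifetime = 608122 * 24 = 14594928 kWh
LCOE = 4110405 / 14594928
LCOE = 0.2816 $/kWh

0.2816


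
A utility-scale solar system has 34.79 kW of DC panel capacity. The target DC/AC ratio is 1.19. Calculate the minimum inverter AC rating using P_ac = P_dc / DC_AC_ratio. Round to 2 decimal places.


The inverter AC capacity is determined by the DC/AC ratio.
Given: P_dc = 34.79 kW, DC/AC ratio = 1.19
P_ac = P_dc / ratio = 34.79 / 1.19
P_ac = 29.24 kW

29.24


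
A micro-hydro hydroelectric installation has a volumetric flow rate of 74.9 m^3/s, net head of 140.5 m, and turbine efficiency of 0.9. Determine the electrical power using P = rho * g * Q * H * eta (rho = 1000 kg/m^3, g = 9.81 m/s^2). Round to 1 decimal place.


Apply the hydropower formula P = rho * g * Q * H * eta
rho * g = 1000 * 9.81 = 9810.0
P = 9810.0 * 74.9 * 140.5 * 0.9
P = 92911540.1 W

92911540.1


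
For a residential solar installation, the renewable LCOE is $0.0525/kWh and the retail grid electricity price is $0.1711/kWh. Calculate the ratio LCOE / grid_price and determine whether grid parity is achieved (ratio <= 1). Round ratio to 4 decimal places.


Compare LCOE to grid price:
  LCOE = $0.0525/kWh, Grid price = $0.1711/kWh
  Ratio = LCOE / grid_price = 0.0525 / 0.1711 = 0.3068
  Grid parity achieved (ratio <= 1)? yes

0.3068


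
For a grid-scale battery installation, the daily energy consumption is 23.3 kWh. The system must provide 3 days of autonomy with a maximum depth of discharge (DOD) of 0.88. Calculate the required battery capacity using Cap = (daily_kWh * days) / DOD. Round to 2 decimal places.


Total energy needed = daily * days = 23.3 * 3 = 69.9 kWh
Account for depth of discharge:
  Cap = total_energy / DOD = 69.9 / 0.88
  Cap = 79.43 kWh

79.43


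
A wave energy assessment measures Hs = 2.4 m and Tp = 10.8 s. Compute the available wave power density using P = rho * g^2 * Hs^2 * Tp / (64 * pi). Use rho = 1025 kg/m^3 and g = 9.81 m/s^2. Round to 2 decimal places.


Apply wave power formula:
  g^2 = 9.81^2 = 96.2361
  Hs^2 = 2.4^2 = 5.76
  Numerator = rho * g^2 * Hs^2 * Tp = 1025 * 96.2361 * 5.76 * 10.8 = 6136321.69
  Denominator = 64 * pi = 201.0619
  P = 6136321.69 / 201.0619 = 30519.56 W/m

30519.56


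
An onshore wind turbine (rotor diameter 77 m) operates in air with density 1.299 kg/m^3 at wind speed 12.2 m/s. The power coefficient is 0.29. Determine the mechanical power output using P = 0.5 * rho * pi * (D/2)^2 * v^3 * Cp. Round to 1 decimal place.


Step 1 -- Compute swept area:
  A = pi * (D/2)^2 = pi * (77/2)^2 = 4656.63 m^2
Step 2 -- Apply wind power equation:
  P = 0.5 * rho * A * v^3 * Cp
  v^3 = 12.2^3 = 1815.848
  P = 0.5 * 1.299 * 4656.63 * 1815.848 * 0.29
  P = 1592678.0 W

1592678.0


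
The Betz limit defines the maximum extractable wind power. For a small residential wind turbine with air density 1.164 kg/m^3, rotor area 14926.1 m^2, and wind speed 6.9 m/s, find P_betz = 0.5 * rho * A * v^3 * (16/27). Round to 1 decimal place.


The Betz coefficient Cp_max = 16/27 = 0.5926
v^3 = 6.9^3 = 328.509
P_betz = 0.5 * rho * A * v^3 * Cp_max
P_betz = 0.5 * 1.164 * 14926.1 * 328.509 * 0.5926
P_betz = 1691113.8 W

1691113.8


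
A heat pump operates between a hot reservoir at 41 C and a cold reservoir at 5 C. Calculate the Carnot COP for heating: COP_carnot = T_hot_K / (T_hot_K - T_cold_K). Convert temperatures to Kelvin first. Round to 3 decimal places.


Convert to Kelvin:
  T_hot = 41 + 273.15 = 314.15 K
  T_cold = 5 + 273.15 = 278.15 K
Apply Carnot COP formula:
  COP = T_hot_K / (T_hot_K - T_cold_K) = 314.15 / 36.0
  COP = 8.726

8.726


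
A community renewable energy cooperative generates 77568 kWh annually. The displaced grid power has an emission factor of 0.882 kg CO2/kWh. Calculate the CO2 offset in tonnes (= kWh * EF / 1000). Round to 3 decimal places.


CO2 offset in kg = generation * emission_factor
CO2 offset = 77568 * 0.882 = 68414.98 kg
Convert to tonnes:
  CO2 offset = 68414.98 / 1000 = 68.415 tonnes

68.415


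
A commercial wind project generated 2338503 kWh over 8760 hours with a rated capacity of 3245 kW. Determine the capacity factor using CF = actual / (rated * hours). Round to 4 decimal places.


Capacity factor = actual output / maximum possible output
Maximum possible = rated * hours = 3245 * 8760 = 28426200 kWh
CF = 2338503 / 28426200
CF = 0.0823

0.0823


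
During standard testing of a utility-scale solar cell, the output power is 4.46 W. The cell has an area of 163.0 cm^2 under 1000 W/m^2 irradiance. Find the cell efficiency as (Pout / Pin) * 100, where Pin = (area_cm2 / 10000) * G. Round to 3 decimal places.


First compute the input power:
  Pin = area_cm2 / 10000 * G = 163.0 / 10000 * 1000 = 16.3 W
Then compute efficiency:
  Efficiency = (Pout / Pin) * 100 = (4.46 / 16.3) * 100
  Efficiency = 27.362%

27.362


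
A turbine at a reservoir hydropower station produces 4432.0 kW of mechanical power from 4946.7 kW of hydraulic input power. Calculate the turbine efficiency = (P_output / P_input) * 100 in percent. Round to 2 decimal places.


Turbine efficiency = (output power / input power) * 100
eta = (4432.0 / 4946.7) * 100
eta = 89.60%

89.60


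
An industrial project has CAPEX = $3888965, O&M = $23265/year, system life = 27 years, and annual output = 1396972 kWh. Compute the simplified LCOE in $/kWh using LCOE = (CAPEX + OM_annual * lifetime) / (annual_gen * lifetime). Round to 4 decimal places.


Total cost = CAPEX + OM * lifetime = 3888965 + 23265 * 27 = 3888965 + 628155 = 4517120
Total generation = annual * lifetime = 1396972 * 27 = 37718244 kWh
LCOE = 4517120 / 37718244
LCOE = 0.1198 $/kWh

0.1198


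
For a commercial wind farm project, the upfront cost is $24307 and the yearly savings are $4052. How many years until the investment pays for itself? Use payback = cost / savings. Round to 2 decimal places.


Simple payback period = initial cost / annual savings
Payback = 24307 / 4052
Payback = 6.00 years

6.00


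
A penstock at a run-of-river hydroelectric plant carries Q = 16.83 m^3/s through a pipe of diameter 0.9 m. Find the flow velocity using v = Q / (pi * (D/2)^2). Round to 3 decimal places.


Compute pipe cross-sectional area:
  A = pi * (D/2)^2 = pi * (0.9/2)^2 = 0.6362 m^2
Calculate velocity:
  v = Q / A = 16.83 / 0.6362
  v = 26.455 m/s

26.455


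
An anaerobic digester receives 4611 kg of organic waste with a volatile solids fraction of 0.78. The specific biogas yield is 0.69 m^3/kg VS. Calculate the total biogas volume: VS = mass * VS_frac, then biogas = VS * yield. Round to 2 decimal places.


Compute volatile solids:
  VS = mass * VS_fraction = 4611 * 0.78 = 3596.58 kg
Calculate biogas volume:
  Biogas = VS * specific_yield = 3596.58 * 0.69
  Biogas = 2481.64 m^3

2481.64


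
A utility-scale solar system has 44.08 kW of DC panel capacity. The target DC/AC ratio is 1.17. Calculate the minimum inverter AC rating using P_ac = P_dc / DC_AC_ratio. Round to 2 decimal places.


The inverter AC capacity is determined by the DC/AC ratio.
Given: P_dc = 44.08 kW, DC/AC ratio = 1.17
P_ac = P_dc / ratio = 44.08 / 1.17
P_ac = 37.68 kW

37.68


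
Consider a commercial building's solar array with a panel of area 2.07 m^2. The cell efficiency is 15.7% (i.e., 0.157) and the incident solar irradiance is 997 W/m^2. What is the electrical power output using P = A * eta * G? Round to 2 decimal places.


Use the solar power formula P = A * eta * G.
Given: A = 2.07 m^2, eta = 0.157, G = 997 W/m^2
P = 2.07 * 0.157 * 997
P = 324.02 W

324.02


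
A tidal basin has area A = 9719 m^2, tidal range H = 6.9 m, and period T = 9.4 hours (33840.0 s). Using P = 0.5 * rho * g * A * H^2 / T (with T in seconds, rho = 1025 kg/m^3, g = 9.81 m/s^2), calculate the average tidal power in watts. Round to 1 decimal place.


Convert period to seconds: T = 9.4 * 3600 = 33840.0 s
H^2 = 6.9^2 = 47.61
P = 0.5 * rho * g * A * H^2 / T
P = 0.5 * 1025 * 9.81 * 9719 * 47.61 / 33840.0
P = 68746.8 W

68746.8


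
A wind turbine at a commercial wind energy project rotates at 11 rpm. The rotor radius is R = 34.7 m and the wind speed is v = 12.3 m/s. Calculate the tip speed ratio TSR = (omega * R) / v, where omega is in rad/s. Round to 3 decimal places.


Convert rotational speed to rad/s:
  omega = 11 * 2 * pi / 60 = 1.1519 rad/s
Compute tip speed:
  v_tip = omega * R = 1.1519 * 34.7 = 39.972 m/s
Tip speed ratio:
  TSR = v_tip / v_wind = 39.972 / 12.3 = 3.250

3.250


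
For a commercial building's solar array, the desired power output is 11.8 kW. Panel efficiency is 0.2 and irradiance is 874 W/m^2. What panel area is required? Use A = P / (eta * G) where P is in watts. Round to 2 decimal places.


Convert target power to watts: P = 11.8 * 1000 = 11800.0 W
Compute denominator: eta * G = 0.2 * 874 = 174.8
Required area A = P / (eta * G) = 11800.0 / 174.8
A = 67.51 m^2

67.51


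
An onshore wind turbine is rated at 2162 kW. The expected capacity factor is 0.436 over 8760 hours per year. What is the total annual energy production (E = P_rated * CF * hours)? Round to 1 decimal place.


Annual energy = rated_kW * capacity_factor * hours_per_year
Given: P_rated = 2162 kW, CF = 0.436, hours = 8760
E = 2162 * 0.436 * 8760
E = 8257456.3 kWh

8257456.3


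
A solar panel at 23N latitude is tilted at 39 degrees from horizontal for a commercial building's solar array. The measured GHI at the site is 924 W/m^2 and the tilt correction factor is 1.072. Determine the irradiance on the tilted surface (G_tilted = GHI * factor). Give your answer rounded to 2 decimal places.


Identify the given values:
  GHI = 924 W/m^2, tilt correction factor = 1.072
Apply the formula G_tilted = GHI * factor:
  G_tilted = 924 * 1.072
  G_tilted = 990.53 W/m^2

990.53


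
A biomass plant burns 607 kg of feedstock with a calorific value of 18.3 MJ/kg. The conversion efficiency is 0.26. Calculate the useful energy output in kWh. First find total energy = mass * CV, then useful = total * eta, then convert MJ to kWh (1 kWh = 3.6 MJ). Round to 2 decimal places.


Total energy = mass * CV = 607 * 18.3 = 11108.1 MJ
Useful energy = total * eta = 11108.1 * 0.26 = 2888.11 MJ
Convert to kWh: 2888.11 / 3.6
Useful energy = 802.25 kWh

802.25


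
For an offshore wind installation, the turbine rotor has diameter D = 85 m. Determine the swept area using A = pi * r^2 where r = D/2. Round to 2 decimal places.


Compute the rotor radius:
  r = D / 2 = 85 / 2 = 42.5 m
Calculate swept area:
  A = pi * r^2 = pi * 42.5^2
  A = 5674.50 m^2

5674.50


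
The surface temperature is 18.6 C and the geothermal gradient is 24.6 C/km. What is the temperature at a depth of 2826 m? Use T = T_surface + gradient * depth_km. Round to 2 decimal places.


Convert depth to km: 2826 / 1000 = 2.826 km
Temperature increase = gradient * depth_km = 24.6 * 2.826 = 69.52 C
Temperature at depth = T_surface + delta_T = 18.6 + 69.52
T = 88.12 C

88.12


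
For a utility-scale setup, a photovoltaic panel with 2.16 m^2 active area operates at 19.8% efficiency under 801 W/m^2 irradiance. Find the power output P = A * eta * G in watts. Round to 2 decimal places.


Use the solar power formula P = A * eta * G.
Given: A = 2.16 m^2, eta = 0.198, G = 801 W/m^2
P = 2.16 * 0.198 * 801
P = 342.57 W

342.57


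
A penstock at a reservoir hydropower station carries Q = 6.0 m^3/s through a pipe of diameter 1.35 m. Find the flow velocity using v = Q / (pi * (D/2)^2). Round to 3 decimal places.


Compute pipe cross-sectional area:
  A = pi * (D/2)^2 = pi * (1.35/2)^2 = 1.4314 m^2
Calculate velocity:
  v = Q / A = 6.0 / 1.4314
  v = 4.192 m/s

4.192


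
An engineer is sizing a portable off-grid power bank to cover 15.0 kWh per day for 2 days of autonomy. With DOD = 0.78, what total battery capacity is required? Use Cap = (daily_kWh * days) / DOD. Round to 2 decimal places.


Total energy needed = daily * days = 15.0 * 2 = 30.0 kWh
Account for depth of discharge:
  Cap = total_energy / DOD = 30.0 / 0.78
  Cap = 38.46 kWh

38.46


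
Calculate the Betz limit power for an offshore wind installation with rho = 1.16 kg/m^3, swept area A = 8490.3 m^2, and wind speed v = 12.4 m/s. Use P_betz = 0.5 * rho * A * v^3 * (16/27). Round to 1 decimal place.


The Betz coefficient Cp_max = 16/27 = 0.5926
v^3 = 12.4^3 = 1906.624
P_betz = 0.5 * rho * A * v^3 * Cp_max
P_betz = 0.5 * 1.16 * 8490.3 * 1906.624 * 0.5926
P_betz = 5563810.2 W

5563810.2


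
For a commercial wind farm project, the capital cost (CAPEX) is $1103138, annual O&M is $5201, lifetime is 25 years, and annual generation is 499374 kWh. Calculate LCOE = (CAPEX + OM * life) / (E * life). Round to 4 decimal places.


Total cost = CAPEX + OM * lifetime = 1103138 + 5201 * 25 = 1103138 + 130025 = 1233163
Total generation = annual * lifetime = 499374 * 25 = 12484350 kWh
LCOE = 1233163 / 12484350
LCOE = 0.0988 $/kWh

0.0988


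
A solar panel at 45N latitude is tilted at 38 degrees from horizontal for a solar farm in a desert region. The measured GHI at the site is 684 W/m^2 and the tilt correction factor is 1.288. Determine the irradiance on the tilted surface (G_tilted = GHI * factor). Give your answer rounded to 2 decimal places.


Identify the given values:
  GHI = 684 W/m^2, tilt correction factor = 1.288
Apply the formula G_tilted = GHI * factor:
  G_tilted = 684 * 1.288
  G_tilted = 880.99 W/m^2

880.99


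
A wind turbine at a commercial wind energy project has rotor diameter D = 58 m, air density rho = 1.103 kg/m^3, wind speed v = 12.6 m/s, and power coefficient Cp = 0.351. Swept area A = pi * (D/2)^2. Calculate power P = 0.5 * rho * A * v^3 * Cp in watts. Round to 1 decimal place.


Step 1 -- Compute swept area:
  A = pi * (D/2)^2 = pi * (58/2)^2 = 2642.08 m^2
Step 2 -- Apply wind power equation:
  P = 0.5 * rho * A * v^3 * Cp
  v^3 = 12.6^3 = 2000.376
  P = 0.5 * 1.103 * 2642.08 * 2000.376 * 0.351
  P = 1023081.3 W

1023081.3


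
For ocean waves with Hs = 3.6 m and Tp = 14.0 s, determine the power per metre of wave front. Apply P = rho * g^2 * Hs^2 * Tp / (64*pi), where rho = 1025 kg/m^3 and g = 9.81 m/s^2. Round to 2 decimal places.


Apply wave power formula:
  g^2 = 9.81^2 = 96.2361
  Hs^2 = 3.6^2 = 12.96
  Numerator = rho * g^2 * Hs^2 * Tp = 1025 * 96.2361 * 12.96 * 14.0 = 17897604.93
  Denominator = 64 * pi = 201.0619
  P = 17897604.93 / 201.0619 = 89015.38 W/m

89015.38


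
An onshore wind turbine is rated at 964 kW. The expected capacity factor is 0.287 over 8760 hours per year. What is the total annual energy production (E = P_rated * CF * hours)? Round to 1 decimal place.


Annual energy = rated_kW * capacity_factor * hours_per_year
Given: P_rated = 964 kW, CF = 0.287, hours = 8760
E = 964 * 0.287 * 8760
E = 2423611.7 kWh

2423611.7


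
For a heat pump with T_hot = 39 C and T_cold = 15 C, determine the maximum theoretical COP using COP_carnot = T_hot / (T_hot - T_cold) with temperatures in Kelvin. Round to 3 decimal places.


Convert to Kelvin:
  T_hot = 39 + 273.15 = 312.15 K
  T_cold = 15 + 273.15 = 288.15 K
Apply Carnot COP formula:
  COP = T_hot_K / (T_hot_K - T_cold_K) = 312.15 / 24.0
  COP = 13.006

13.006


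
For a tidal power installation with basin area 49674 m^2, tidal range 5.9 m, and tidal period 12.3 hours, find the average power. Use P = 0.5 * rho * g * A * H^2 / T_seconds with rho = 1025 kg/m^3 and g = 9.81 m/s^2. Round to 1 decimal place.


Convert period to seconds: T = 12.3 * 3600 = 44280.0 s
H^2 = 5.9^2 = 34.81
P = 0.5 * rho * g * A * H^2 / T
P = 0.5 * 1025 * 9.81 * 49674 * 34.81 / 44280.0
P = 196330.8 W

196330.8


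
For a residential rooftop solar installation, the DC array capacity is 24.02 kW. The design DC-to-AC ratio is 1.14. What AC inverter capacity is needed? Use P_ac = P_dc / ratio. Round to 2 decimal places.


The inverter AC capacity is determined by the DC/AC ratio.
Given: P_dc = 24.02 kW, DC/AC ratio = 1.14
P_ac = P_dc / ratio = 24.02 / 1.14
P_ac = 21.07 kW

21.07


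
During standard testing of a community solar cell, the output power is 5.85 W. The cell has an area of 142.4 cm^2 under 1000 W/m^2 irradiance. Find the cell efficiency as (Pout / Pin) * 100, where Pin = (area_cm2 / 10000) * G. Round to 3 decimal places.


First compute the input power:
  Pin = area_cm2 / 10000 * G = 142.4 / 10000 * 1000 = 14.24 W
Then compute efficiency:
  Efficiency = (Pout / Pin) * 100 = (5.85 / 14.24) * 100
  Efficiency = 41.081%

41.081


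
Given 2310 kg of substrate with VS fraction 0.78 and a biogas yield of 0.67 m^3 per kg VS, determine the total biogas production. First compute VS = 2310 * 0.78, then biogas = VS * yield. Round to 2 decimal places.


Compute volatile solids:
  VS = mass * VS_fraction = 2310 * 0.78 = 1801.8 kg
Calculate biogas volume:
  Biogas = VS * specific_yield = 1801.8 * 0.67
  Biogas = 1207.21 m^3

1207.21


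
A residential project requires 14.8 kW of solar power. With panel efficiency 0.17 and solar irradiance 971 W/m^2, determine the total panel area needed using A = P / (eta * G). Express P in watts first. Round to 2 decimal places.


Convert target power to watts: P = 14.8 * 1000 = 14800.0 W
Compute denominator: eta * G = 0.17 * 971 = 165.07
Required area A = P / (eta * G) = 14800.0 / 165.07
A = 89.66 m^2

89.66


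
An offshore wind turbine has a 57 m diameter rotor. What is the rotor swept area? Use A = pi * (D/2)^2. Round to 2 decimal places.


Compute the rotor radius:
  r = D / 2 = 57 / 2 = 28.5 m
Calculate swept area:
  A = pi * r^2 = pi * 28.5^2
  A = 2551.76 m^2

2551.76


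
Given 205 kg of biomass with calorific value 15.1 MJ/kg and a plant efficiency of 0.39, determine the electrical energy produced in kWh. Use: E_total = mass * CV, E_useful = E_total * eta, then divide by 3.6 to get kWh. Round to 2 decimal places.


Total energy = mass * CV = 205 * 15.1 = 3095.5 MJ
Useful energy = total * eta = 3095.5 * 0.39 = 1207.25 MJ
Convert to kWh: 1207.25 / 3.6
Useful energy = 335.35 kWh

335.35


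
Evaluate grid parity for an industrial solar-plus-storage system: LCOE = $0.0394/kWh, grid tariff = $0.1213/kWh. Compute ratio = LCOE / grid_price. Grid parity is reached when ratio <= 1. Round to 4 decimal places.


Compare LCOE to grid price:
  LCOE = $0.0394/kWh, Grid price = $0.1213/kWh
  Ratio = LCOE / grid_price = 0.0394 / 0.1213 = 0.3248
  Grid parity achieved (ratio <= 1)? yes

0.3248


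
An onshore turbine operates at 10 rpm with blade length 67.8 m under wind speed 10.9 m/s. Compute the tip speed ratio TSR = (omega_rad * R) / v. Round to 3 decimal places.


Convert rotational speed to rad/s:
  omega = 10 * 2 * pi / 60 = 1.0472 rad/s
Compute tip speed:
  v_tip = omega * R = 1.0472 * 67.8 = 71.0 m/s
Tip speed ratio:
  TSR = v_tip / v_wind = 71.0 / 10.9 = 6.514

6.514


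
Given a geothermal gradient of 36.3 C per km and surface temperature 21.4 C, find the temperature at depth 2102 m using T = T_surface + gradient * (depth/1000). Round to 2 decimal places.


Convert depth to km: 2102 / 1000 = 2.102 km
Temperature increase = gradient * depth_km = 36.3 * 2.102 = 76.3 C
Temperature at depth = T_surface + delta_T = 21.4 + 76.3
T = 97.70 C

97.70


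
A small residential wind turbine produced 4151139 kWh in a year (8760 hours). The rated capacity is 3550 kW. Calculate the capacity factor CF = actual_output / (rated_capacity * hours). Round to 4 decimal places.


Capacity factor = actual output / maximum possible output
Maximum possible = rated * hours = 3550 * 8760 = 31098000 kWh
CF = 4151139 / 31098000
CF = 0.1335

0.1335


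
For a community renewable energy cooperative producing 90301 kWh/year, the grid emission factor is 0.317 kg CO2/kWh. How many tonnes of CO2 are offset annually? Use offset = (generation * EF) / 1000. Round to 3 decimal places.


CO2 offset in kg = generation * emission_factor
CO2 offset = 90301 * 0.317 = 28625.42 kg
Convert to tonnes:
  CO2 offset = 28625.42 / 1000 = 28.625 tonnes

28.625


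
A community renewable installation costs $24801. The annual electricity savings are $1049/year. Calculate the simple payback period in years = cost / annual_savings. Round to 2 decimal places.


Simple payback period = initial cost / annual savings
Payback = 24801 / 1049
Payback = 23.64 years

23.64


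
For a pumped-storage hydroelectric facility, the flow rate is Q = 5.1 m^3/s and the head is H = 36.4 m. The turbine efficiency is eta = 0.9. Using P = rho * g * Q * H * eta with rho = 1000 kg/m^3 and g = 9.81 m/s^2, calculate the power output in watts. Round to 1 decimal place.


Apply the hydropower formula P = rho * g * Q * H * eta
rho * g = 1000 * 9.81 = 9810.0
P = 9810.0 * 5.1 * 36.4 * 0.9
P = 1639015.6 W

1639015.6


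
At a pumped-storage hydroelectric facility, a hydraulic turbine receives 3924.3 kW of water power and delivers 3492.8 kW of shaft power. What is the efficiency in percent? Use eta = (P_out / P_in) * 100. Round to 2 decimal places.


Turbine efficiency = (output power / input power) * 100
eta = (3492.8 / 3924.3) * 100
eta = 89.00%

89.00


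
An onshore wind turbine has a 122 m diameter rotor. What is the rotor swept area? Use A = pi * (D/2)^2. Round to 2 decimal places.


Compute the rotor radius:
  r = D / 2 = 122 / 2 = 61.0 m
Calculate swept area:
  A = pi * r^2 = pi * 61.0^2
  A = 11689.87 m^2

11689.87


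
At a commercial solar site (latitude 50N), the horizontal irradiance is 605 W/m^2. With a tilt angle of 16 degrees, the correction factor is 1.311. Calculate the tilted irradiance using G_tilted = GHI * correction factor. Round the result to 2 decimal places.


Identify the given values:
  GHI = 605 W/m^2, tilt correction factor = 1.311
Apply the formula G_tilted = GHI * factor:
  G_tilted = 605 * 1.311
  G_tilted = 793.16 W/m^2

793.16


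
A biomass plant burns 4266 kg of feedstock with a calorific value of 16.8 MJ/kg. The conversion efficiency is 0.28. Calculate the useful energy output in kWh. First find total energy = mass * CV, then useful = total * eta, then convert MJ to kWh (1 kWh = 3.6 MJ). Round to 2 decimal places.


Total energy = mass * CV = 4266 * 16.8 = 71668.8 MJ
Useful energy = total * eta = 71668.8 * 0.28 = 20067.26 MJ
Convert to kWh: 20067.26 / 3.6
Useful energy = 5574.24 kWh

5574.24


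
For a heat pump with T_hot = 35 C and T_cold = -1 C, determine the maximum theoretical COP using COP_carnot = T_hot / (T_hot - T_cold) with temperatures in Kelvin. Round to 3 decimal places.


Convert to Kelvin:
  T_hot = 35 + 273.15 = 308.15 K
  T_cold = -1 + 273.15 = 272.15 K
Apply Carnot COP formula:
  COP = T_hot_K / (T_hot_K - T_cold_K) = 308.15 / 36.0
  COP = 8.560

8.560


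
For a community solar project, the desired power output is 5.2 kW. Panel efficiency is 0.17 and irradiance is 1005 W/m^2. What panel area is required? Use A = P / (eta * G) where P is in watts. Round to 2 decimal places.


Convert target power to watts: P = 5.2 * 1000 = 5200.0 W
Compute denominator: eta * G = 0.17 * 1005 = 170.85
Required area A = P / (eta * G) = 5200.0 / 170.85
A = 30.44 m^2

30.44


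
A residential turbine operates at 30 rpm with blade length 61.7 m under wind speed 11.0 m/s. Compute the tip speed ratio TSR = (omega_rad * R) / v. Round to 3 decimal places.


Convert rotational speed to rad/s:
  omega = 30 * 2 * pi / 60 = 3.1416 rad/s
Compute tip speed:
  v_tip = omega * R = 3.1416 * 61.7 = 193.836 m/s
Tip speed ratio:
  TSR = v_tip / v_wind = 193.836 / 11.0 = 17.621

17.621


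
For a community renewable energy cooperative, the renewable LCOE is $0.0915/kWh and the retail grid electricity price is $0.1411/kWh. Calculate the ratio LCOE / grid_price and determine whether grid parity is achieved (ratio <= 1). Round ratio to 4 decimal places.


Compare LCOE to grid price:
  LCOE = $0.0915/kWh, Grid price = $0.1411/kWh
  Ratio = LCOE / grid_price = 0.0915 / 0.1411 = 0.6485
  Grid parity achieved (ratio <= 1)? yes

0.6485


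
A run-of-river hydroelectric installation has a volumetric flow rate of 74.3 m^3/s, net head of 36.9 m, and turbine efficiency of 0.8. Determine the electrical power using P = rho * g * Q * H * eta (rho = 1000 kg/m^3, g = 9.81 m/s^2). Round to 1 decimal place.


Apply the hydropower formula P = rho * g * Q * H * eta
rho * g = 1000 * 9.81 = 9810.0
P = 9810.0 * 74.3 * 36.9 * 0.8
P = 21516626.2 W

21516626.2


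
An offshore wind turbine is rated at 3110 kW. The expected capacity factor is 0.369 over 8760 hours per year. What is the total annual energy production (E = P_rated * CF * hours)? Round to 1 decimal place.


Annual energy = rated_kW * capacity_factor * hours_per_year
Given: P_rated = 3110 kW, CF = 0.369, hours = 8760
E = 3110 * 0.369 * 8760
E = 10052888.4 kWh

10052888.4


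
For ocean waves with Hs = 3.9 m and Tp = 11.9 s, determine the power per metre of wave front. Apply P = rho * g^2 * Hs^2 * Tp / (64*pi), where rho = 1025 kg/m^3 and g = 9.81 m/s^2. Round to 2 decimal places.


Apply wave power formula:
  g^2 = 9.81^2 = 96.2361
  Hs^2 = 3.9^2 = 15.21
  Numerator = rho * g^2 * Hs^2 * Tp = 1025 * 96.2361 * 15.21 * 11.9 = 17854103.81
  Denominator = 64 * pi = 201.0619
  P = 17854103.81 / 201.0619 = 88799.03 W/m

88799.03


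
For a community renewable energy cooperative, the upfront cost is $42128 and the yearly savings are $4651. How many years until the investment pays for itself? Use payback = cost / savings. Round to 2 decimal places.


Simple payback period = initial cost / annual savings
Payback = 42128 / 4651
Payback = 9.06 years

9.06


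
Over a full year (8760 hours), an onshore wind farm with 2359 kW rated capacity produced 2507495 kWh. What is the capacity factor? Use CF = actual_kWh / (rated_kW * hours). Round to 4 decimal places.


Capacity factor = actual output / maximum possible output
Maximum possible = rated * hours = 2359 * 8760 = 20664840 kWh
CF = 2507495 / 20664840
CF = 0.1213

0.1213


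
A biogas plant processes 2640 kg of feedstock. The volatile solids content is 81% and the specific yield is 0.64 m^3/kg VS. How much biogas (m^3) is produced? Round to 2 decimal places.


Compute volatile solids:
  VS = mass * VS_fraction = 2640 * 0.81 = 2138.4 kg
Calculate biogas volume:
  Biogas = VS * specific_yield = 2138.4 * 0.64
  Biogas = 1368.58 m^3

1368.58


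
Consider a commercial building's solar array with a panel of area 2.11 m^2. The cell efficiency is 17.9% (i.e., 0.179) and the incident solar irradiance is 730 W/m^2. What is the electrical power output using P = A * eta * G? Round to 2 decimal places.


Use the solar power formula P = A * eta * G.
Given: A = 2.11 m^2, eta = 0.179, G = 730 W/m^2
P = 2.11 * 0.179 * 730
P = 275.71 W

275.71


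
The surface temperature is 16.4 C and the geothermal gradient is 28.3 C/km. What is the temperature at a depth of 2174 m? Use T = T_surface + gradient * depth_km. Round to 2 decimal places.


Convert depth to km: 2174 / 1000 = 2.174 km
Temperature increase = gradient * depth_km = 28.3 * 2.174 = 61.52 C
Temperature at depth = T_surface + delta_T = 16.4 + 61.52
T = 77.92 C

77.92
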